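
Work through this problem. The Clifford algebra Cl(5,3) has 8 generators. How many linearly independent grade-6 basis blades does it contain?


Number of grade-k basis blades in Cl(p,q) with n = p + q is C(n, k).
n = 5 + 3 = 8
C(8, 6) = 8! / (6! * 2!)
= 40320 / (720 * 2)
= 28


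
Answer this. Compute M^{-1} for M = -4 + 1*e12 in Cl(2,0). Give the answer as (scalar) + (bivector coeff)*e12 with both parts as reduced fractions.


M = -4 + 1*e12, where e12^2 = -1.
Since M commutes with its reverse ~M = a - b*e12, M * ~M = a^2 - b^2*e12^2 = a^2 + b^2.
So M^{-1} = ~M / (a^2 + b^2) = (a - b*e12)/(a^2 + b^2).
a^2 + b^2 = 16 + 1 = 17
Scalar part = -4/17 = -4/17
Bivector coeff = -1/17 = -1/17
M^{-1} = -4/17 - 1/17*e12


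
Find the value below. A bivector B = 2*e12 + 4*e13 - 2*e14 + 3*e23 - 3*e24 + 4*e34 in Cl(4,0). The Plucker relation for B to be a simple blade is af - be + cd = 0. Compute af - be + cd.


Plucker relation: af - be + cd
a*f = 2*4 = 8
b*e = 4*(-3) = -12
c*d = (-2)*3 = -6
af - be + cd = 8 - (-12) + (-6)
= 14


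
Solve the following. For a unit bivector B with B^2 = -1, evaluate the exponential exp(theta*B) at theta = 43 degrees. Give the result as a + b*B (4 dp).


For a unit bivector B with B^2 = -1, the exponential series gives
e^(theta*B) = cos(theta) + sin(theta)*B (the GA analogue of Euler's formula).
theta = 43 degrees = 0.750492 rad
cos(43 deg) = 0.7314
sin(43 deg) = 0.6820
exp(theta*B) = 0.7314 + 0.6820*B


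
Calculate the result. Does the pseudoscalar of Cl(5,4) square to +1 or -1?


The pseudoscalar I = e1...e_n (product of all n generators) of Cl(p,q) satisfies I^2 = (-1)^(q + n(n-1)/2).
p = 5, q = 4, n = p + q = 9
n(n-1)/2 = 9 * 8 / 2 = 36
Exponent = q + n(n-1)/2 = 4 + 36 = 40
I^2 = (-1)^40 = +1


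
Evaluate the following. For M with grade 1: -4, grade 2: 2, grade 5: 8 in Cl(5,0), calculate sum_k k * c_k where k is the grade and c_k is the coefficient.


Grade-weighted sum = sum of grade_k * coefficient_k
1*(-4) = -4
2*2 = 4
5*8 = 40
Total = -4 + 4 + 40 = 40


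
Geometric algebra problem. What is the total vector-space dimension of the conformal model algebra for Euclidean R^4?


The conformal model of R^4 uses Cl(5,1): the 4 Euclidean generators plus two extra orthogonal generators e+ (e+^2 = +1) and e- (e-^2 = -1), from which the null vectors e0, einf are built.
Number of generators m = 4 + 2 = 6.
dim Cl(p,q) = 2^m = 2^6 = 64


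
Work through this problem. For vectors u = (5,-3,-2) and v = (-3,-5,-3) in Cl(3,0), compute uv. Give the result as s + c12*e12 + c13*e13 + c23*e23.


In Cl(3,0): e_i^2 = 1, e_ie_j = -e_je_i for i != j.
Scalar part = u . v = 5*(-3) + (-3)*(-5) + (-2)*(-3)
= -15 + 15 + 6 = 6
e12 coeff = 5*(-5) - (-3)*(-3) = -25 - 9 = -34
e13 coeff = 5*(-3) - (-2)*(-3) = -15 - 6 = -21
e23 coeff = (-3)*(-3) - (-2)*(-5) = 9 - 10 = -1
uv = 6 - 34*e12 - 21*e13 - 1*e23


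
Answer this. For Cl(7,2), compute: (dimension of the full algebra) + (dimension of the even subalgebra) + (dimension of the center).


n = 7 + 2 = 9
Total dim = 2^9 = 512
Even subalgebra dim = 2^8 = 256
n is odd, so center dim = 2
Sum = 512 + 256 + 2 = 770


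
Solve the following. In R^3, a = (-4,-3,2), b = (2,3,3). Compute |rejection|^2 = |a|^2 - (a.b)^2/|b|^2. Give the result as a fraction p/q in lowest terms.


|a|^2 = (-4)^2 + (-3)^2 + 2^2 = 29
|b|^2 = 2^2 + 3^2 + 3^2 = 22
a . b = (-4)*2 + (-3)*3 + 2*3 = -11
(a.b)^2 = (-11)^2 = 121
|rej|^2 = 29 - 121/22
= (638 - 121)/22
= 517/22
In lowest terms: 47/2


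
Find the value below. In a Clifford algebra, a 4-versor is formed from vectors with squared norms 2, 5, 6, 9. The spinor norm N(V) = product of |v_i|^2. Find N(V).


Spinor norm N(V) = |v1|^2 * |v2|^2 * ... * |v4|^2
= 2 * 5 * 6 * 9
Running product: 2, 10, 60, 540
N(V) = 540


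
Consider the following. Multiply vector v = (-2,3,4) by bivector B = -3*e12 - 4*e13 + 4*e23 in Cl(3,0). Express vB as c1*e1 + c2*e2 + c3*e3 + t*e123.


vB has grade-1 (vector) and grade-3 (trivector) parts: vB = (v _| B) + (v ^ B).
Vector part <vB>_1:
  e1: -v2*b12 - v3*b13 = -(3)*(-3) - (4)*(-4) = 25
  e2: v1*b12 - v3*b23 = (-2)*(-3) - (4)*(4) = -10
  e3: v1*b13 + v2*b23 = (-2)*(-4) + (3)*(4) = 20
Trivector part <vB>_3:
  e123: v1*b23 - v2*b13 + v3*b12 = (-2)*(4) - (3)*(-4) + (4)*(-3) = -8
vB = 25*e1 - 10*e2 + 20*e3 - 8*e123


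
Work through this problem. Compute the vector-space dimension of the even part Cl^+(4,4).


Even subalgebra dimension = 2^(n-1)
n = 4 + 4 = 8
2^(8 - 1) = 2^7 = 128
Verification: sum of C(8,k) for even k = 1 + 28 + 70 + 28 + 1 = 128
Result = 128


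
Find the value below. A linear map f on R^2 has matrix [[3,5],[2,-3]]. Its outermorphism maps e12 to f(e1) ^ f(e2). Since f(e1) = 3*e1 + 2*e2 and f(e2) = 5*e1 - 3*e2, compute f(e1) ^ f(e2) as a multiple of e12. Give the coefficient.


The outermorphism of a linear map f sends e1^e2 to f(e1)^f(e2).
f(e1) = 3*e1 + 2*e2
f(e2) = 5*e1 - 3*e2
f(e1) ^ f(e2) = (3*e1 + 2*e2) ^ (5*e1 - 3*e2)
= 3*(-3)*e12 + 2*5*e21
= (-9 - 10)*e12
= -19*e12
Coefficient = -19


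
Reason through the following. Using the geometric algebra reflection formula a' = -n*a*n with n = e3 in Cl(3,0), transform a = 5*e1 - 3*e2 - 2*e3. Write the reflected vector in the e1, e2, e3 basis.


Reflection formula: a' = -n*a*n, with n = e3 (unit vector, n^2 = 1).
For reflection through hyperplane perp to e3:
The component along e3 flips sign, others stay.
a = (5, -3, -2)
a' = (5, -3, 2)
a' = 5*e1 - 3*e2 + 2*e3


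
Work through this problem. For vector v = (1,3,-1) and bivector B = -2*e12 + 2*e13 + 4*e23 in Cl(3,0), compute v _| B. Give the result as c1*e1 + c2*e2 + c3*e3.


Left contraction v _| B = <vB>_1 (grade-1 part of the geometric product vB).
Using e1_|e12 = e2, e2_|e12 = -e1, e1_|e13 = e3, e3_|e13 = -e1, e2_|e23 = e3, e3_|e23 = -e2:
e1 coeff: -v2*b12 - v3*b13 = -(3)*(-2) - (-1)*(2) = 8
e2 coeff: v1*b12 - v3*b23 = (1)*(-2) - (-1)*(4) = 2
e3 coeff: v1*b13 + v2*b23 = (1)*(2) + (3)*(4) = 14
v _| B = 8*e1 + 2*e2 + 14*e3


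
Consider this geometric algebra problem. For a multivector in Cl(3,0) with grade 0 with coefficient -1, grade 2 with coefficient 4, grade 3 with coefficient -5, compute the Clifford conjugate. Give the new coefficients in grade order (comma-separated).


Clifford conjugate sign for grade k: (-1)^(k(k+1)/2)
Grade 0: (-1)^(0*1/2) = (-1)^0 = 1, coeff -1 -> -1
Grade 2: (-1)^(2*3/2) = (-1)^3 = -1, coeff 4 -> -4
Grade 3: (-1)^(3*4/2) = (-1)^6 = 1, coeff -5 -> -5
Conjugated coefficients: -1, -4, -5


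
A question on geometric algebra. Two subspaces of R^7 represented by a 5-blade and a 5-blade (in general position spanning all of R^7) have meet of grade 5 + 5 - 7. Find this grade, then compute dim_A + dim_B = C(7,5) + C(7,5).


Meet grade = grade(A) + grade(B) - n
= 5 + 5 - 7 = 3
C(7,5) = 21
C(7,5) = 21
dim_A + dim_B = 21 + 21 = 42


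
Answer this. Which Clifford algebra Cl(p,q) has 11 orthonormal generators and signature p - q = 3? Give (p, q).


We need p + q = 11 and p - q = 3.
Adding: 2p = 11 + 3 = 14, so p = 7.
Then q = 11 - 7 = 4.
(p, q) = (7, 4)


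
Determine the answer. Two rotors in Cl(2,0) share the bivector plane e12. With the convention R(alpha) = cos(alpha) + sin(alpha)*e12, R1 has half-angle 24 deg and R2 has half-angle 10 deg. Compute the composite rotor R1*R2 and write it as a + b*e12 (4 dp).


Same-plane rotors commute and their half-angles add:
R1*R2 = cos(a1 + a2) + sin(a1 + a2)*e12.
a1 + a2 = 24 + 10 = 34 deg
cos(34 deg) = 0.8290
sin(34 deg) = 0.5592
R1*R2 = 0.8290 + 0.5592*e12


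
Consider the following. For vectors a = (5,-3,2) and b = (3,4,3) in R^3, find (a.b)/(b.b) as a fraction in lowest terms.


Projection coefficient = (a . b) / (b . b)
a . b = 5*3 + (-3)*4 + 2*3
= 15 + (-12) + 6 = 9
b . b = 3^2 + 4^2 + 3^2
= 9 + 16 + 9 = 34
Coefficient = 9/34
In lowest terms: 9/34


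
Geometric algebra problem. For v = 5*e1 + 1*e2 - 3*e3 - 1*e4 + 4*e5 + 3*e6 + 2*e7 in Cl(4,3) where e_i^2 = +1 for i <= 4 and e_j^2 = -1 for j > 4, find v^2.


v^2 = sum of c_i^2 * e_i^2
Positive signature terms (e_i^2 = +1): 5^2 + 1^2 + (-3)^2 + (-1)^2 = 36
Negative signature terms (e_j^2 = -1): 4^2 + 3^2 + 2^2 = 29
v^2 = 36 - 29 = 7


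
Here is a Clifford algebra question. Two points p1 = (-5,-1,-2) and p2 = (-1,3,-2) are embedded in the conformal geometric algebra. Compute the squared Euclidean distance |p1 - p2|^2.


p1 - p2 = (-4, -4, 0)
|p1 - p2|^2 = (-4)^2 + (-4)^2 + 0^2
= 16 + 16 + 0
= 32


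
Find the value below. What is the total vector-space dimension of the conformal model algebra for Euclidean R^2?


The conformal model of R^2 uses Cl(3,1): the 2 Euclidean generators plus two extra orthogonal generators e+ (e+^2 = +1) and e- (e-^2 = -1), from which the null vectors e0, einf are built.
Number of generators m = 2 + 2 = 4.
dim Cl(p,q) = 2^m = 2^4 = 16


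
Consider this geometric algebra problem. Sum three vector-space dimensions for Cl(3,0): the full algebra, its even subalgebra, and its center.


n = 3 + 0 = 3
Total dim = 2^3 = 8
Even subalgebra dim = 2^2 = 4
n is odd, so center dim = 2
Sum = 8 + 4 + 2 = 14


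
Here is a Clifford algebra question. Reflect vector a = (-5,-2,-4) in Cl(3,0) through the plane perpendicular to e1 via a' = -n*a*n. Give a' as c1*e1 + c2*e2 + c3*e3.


Reflection formula: a' = -n*a*n, with n = e1 (unit vector, n^2 = 1).
For reflection through hyperplane perp to e1:
The component along e1 flips sign, others stay.
a = (-5, -2, -4)
a' = (5, -2, -4)
a' = 5*e1 - 2*e2 - 4*e3


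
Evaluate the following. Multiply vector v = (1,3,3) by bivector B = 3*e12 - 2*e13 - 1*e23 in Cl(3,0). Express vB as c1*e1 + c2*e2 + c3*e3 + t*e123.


vB has grade-1 (vector) and grade-3 (trivector) parts: vB = (v _| B) + (v ^ B).
Vector part <vB>_1:
  e1: -v2*b12 - v3*b13 = -(3)*(3) - (3)*(-2) = -3
  e2: v1*b12 - v3*b23 = (1)*(3) - (3)*(-1) = 6
  e3: v1*b13 + v2*b23 = (1)*(-2) + (3)*(-1) = -5
Trivector part <vB>_3:
  e123: v1*b23 - v2*b13 + v3*b12 = (1)*(-1) - (3)*(-2) + (3)*(3) = 14
vB = -3*e1 + 6*e2 - 5*e3 + 14*e123


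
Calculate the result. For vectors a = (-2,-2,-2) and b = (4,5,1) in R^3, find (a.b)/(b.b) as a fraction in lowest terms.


Projection coefficient = (a . b) / (b . b)
a . b = (-2)*4 + (-2)*5 + (-2)*1
= -8 + (-10) + (-2) = -20
b . b = 4^2 + 5^2 + 1^2
= 16 + 25 + 1 = 42
Coefficient = -20/42
In lowest terms: -10/21


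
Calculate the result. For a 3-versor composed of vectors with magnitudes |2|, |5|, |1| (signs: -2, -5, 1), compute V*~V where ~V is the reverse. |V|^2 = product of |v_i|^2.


Each vector v_i has |v_i|^2 = s_i^2
Squared scales: (-2)^2 = 4, (-5)^2 = 25, 1^2 = 1
|V|^2 = 4 * 25 * 1
= 100


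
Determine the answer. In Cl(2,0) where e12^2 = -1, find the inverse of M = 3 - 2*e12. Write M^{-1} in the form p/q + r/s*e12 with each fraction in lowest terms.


M = 3 - 2*e12, where e12^2 = -1.
Since M commutes with its reverse ~M = a - b*e12, M * ~M = a^2 - b^2*e12^2 = a^2 + b^2.
So M^{-1} = ~M / (a^2 + b^2) = (a - b*e12)/(a^2 + b^2).
a^2 + b^2 = 9 + 4 = 13
Scalar part = 3/13 = 3/13
Bivector coeff = 2/13 = 2/13
M^{-1} = 3/13 + 2/13*e12


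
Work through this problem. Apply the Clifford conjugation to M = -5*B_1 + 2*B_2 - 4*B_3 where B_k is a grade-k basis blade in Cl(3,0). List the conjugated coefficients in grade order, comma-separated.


Clifford conjugate sign for grade k: (-1)^(k(k+1)/2)
Grade 1: (-1)^(1*2/2) = (-1)^1 = -1, coeff -5 -> 5
Grade 2: (-1)^(2*3/2) = (-1)^3 = -1, coeff 2 -> -2
Grade 3: (-1)^(3*4/2) = (-1)^6 = 1, coeff -4 -> -4
Conjugated coefficients: 5, -2, -4


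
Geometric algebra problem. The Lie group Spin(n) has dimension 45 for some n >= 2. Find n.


dim Spin(n) = dim so(n) = n(n-1)/2.
Solve n(n-1)/2 = 45, i.e. n^2 - n - 90 = 0.
Discriminant = 1 + 8*45 = 361
n = (1 + sqrt(361))/2 = (1 + 19)/2 = 10


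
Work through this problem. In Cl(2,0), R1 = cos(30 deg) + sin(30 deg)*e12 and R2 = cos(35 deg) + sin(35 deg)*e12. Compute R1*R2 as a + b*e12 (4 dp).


Same-plane rotors commute and their half-angles add:
R1*R2 = cos(a1 + a2) + sin(a1 + a2)*e12.
a1 + a2 = 30 + 35 = 65 deg
cos(65 deg) = 0.4226
sin(65 deg) = 0.9063
R1*R2 = 0.4226 + 0.9063*e12


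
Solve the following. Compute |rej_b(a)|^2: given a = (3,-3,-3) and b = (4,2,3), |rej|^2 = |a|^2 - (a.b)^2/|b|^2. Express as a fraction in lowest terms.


|a|^2 = 3^2 + (-3)^2 + (-3)^2 = 27
|b|^2 = 4^2 + 2^2 + 3^2 = 29
a . b = 3*4 + (-3)*2 + (-3)*3 = -3
(a.b)^2 = (-3)^2 = 9
|rej|^2 = 27 - 9/29
= (783 - 9)/29
= 774/29
In lowest terms: 774/29


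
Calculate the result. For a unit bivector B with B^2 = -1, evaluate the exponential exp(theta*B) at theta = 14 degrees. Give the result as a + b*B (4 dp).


For a unit bivector B with B^2 = -1, the exponential series gives
e^(theta*B) = cos(theta) + sin(theta)*B (the GA analogue of Euler's formula).
theta = 14 degrees = 0.244346 rad
cos(14 deg) = 0.9703
sin(14 deg) = 0.2419
exp(theta*B) = 0.9703 + 0.2419*B


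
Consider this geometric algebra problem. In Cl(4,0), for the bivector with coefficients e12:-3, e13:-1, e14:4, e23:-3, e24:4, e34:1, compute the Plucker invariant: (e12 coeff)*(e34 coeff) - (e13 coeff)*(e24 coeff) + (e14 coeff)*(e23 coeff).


Plucker relation: af - be + cd
a*f = (-3)*1 = -3
b*e = (-1)*4 = -4
c*d = 4*(-3) = -12
af - be + cd = -3 - (-4) + (-12)
= -11


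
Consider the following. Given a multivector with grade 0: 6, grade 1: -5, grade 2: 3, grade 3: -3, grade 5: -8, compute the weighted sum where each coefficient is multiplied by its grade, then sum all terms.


Grade-weighted sum = sum of grade_k * coefficient_k
0*6 = 0
1*(-5) = -5
2*3 = 6
3*(-3) = -9
5*(-8) = -40
Total = 0 + (-5) + 6 + (-9) + (-40) = -48


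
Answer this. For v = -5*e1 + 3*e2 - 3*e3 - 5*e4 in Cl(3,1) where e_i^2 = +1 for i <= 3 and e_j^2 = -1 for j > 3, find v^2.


v^2 = sum of c_i^2 * e_i^2
Positive signature terms (e_i^2 = +1): (-5)^2 + 3^2 + (-3)^2 = 43
Negative signature terms (e_j^2 = -1): (-5)^2 = 25
v^2 = 43 - 25 = 18


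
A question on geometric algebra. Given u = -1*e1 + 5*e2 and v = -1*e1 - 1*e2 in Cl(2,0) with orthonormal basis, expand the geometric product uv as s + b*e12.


Expand: (-1*e1 + 5*e2)(-1*e1 - 1*e2)
= (-1)*(-1)*e1e1 + (-1)*(-1)*e1e2 + 5*(-1)*e2e1 + 5*(-1)*e2e2
Using e1^2 = e2^2 = 1, e2e1 = -e1e2:
Scalar part s = (-1)*(-1) + 5*(-1) = 1 + (-5) = -4
Bivector part b = (-1)*(-1) - 5*(-1) = 1 - (-5) = 6
uv = -4 + 6*e12


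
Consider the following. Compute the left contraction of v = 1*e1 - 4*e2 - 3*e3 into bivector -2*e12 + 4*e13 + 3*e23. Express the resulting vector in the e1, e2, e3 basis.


Left contraction v _| B = <vB>_1 (grade-1 part of the geometric product vB).
Using e1_|e12 = e2, e2_|e12 = -e1, e1_|e13 = e3, e3_|e13 = -e1, e2_|e23 = e3, e3_|e23 = -e2:
e1 coeff: -v2*b12 - v3*b13 = -(-4)*(-2) - (-3)*(4) = 4
e2 coeff: v1*b12 - v3*b23 = (1)*(-2) - (-3)*(3) = 7
e3 coeff: v1*b13 + v2*b23 = (1)*(4) + (-4)*(3) = -8
v _| B = 4*e1 + 7*e2 - 8*e3


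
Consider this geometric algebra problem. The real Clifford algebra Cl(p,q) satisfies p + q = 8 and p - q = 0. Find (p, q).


We need p + q = 8 and p - q = 0.
Adding: 2p = 8 + 0 = 8, so p = 4.
Then q = 8 - 4 = 4.
(p, q) = (4, 4)


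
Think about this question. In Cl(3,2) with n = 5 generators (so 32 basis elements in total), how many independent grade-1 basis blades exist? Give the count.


Number of grade-k basis blades in Cl(p,q) with n = p + q is C(n, k).
n = 3 + 2 = 5
C(5, 1) = 5! / (1! * 4!)
= 120 / (1 * 24)
= 5


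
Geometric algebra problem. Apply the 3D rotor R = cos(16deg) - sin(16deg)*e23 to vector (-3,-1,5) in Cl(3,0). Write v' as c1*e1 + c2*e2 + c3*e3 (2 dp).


Rotor R = cos(16deg) - sin(16deg)*e23
Rotation angle theta = 2 * 16 = 32 degrees in the e23 plane (e2 -> e3).
The component perpendicular to the plane (e1) is invariant: v'_1 = v1 = -3.00
cos(32deg) = 0.8480, sin(32deg) = 0.5299
v'_2 = v2*cos(theta) - v3*sin(theta) = -1*0.8480 - 5*0.5299 = -3.50
v'_3 = v2*sin(theta) + v3*cos(theta) = -1*0.5299 + 5*0.8480 = 3.71
v' = -3.00*e1 - 3.50*e2 + 3.71*e3


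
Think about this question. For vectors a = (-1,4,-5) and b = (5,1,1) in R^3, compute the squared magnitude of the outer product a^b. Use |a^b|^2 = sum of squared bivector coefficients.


a wedge b = (a1*b2 - a2*b1)*e12 + (a1*b3 - a3*b1)*e13 + (a2*b3 - a3*b2)*e23
e12 coeff: (-1)*1 - 4*5 = -1 - 20 = -21
e13 coeff: (-1)*1 - (-5)*5 = -1 - (-25) = 24
e23 coeff: 4*1 - (-5)*1 = 4 - (-5) = 9
|a wedge b|^2 = (-21)^2 + 24^2 + 9^2
= 441 + 576 + 81
= 1098


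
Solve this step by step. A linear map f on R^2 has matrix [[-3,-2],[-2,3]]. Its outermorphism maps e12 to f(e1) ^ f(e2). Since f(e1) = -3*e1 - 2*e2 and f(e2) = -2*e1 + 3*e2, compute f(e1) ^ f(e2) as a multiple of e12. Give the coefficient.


The outermorphism of a linear map f sends e1^e2 to f(e1)^f(e2).
f(e1) = -3*e1 - 2*e2
f(e2) = -2*e1 + 3*e2
f(e1) ^ f(e2) = (-3*e1 - 2*e2) ^ (-2*e1 + 3*e2)
= (-3)*3*e12 + (-2)*(-2)*e21
= (-9 - 4)*e12
= -13*e12
Coefficient = -13


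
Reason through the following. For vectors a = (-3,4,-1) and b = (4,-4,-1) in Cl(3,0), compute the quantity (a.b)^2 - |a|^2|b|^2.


a . b = (-3)*4 + 4*(-4) + (-1)*(-1)
= -12 + (-16) + 1 = -27
|a|^2 = (-3)^2 + 4^2 + (-1)^2 = 26
|b|^2 = 4^2 + (-4)^2 + (-1)^2 = 33
(a.b)^2 = (-27)^2 = 729
|a|^2 * |b|^2 = 26 * 33 = 858
Result = 729 - 858 = -129


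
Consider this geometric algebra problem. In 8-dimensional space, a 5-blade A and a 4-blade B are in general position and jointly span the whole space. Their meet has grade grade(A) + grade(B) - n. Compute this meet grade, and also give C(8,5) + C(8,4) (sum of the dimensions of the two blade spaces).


Meet grade = grade(A) + grade(B) - n
= 5 + 4 - 8 = 1
C(8,5) = 56
C(8,4) = 70
dim_A + dim_B = 56 + 70 = 126


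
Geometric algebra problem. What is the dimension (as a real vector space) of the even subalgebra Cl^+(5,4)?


Even subalgebra dimension = 2^(n-1)
n = 5 + 4 = 9
2^(9 - 1) = 2^8 = 256
Verification: sum of C(9,k) for even k = 1 + 36 + 126 + 84 + 9 = 256
Result = 256


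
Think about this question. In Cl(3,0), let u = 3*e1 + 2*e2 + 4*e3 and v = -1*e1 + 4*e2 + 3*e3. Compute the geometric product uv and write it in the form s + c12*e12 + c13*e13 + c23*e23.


In Cl(3,0): e_i^2 = 1, e_ie_j = -e_je_i for i != j.
Scalar part = u . v = 3*(-1) + 2*4 + 4*3
= -3 + 8 + 12 = 17
e12 coeff = 3*4 - 2*(-1) = 12 - (-2) = 14
e13 coeff = 3*3 - 4*(-1) = 9 - (-4) = 13
e23 coeff = 2*3 - 4*4 = 6 - 16 = -10
uv = 17 + 14*e12 + 13*e13 - 10*e23


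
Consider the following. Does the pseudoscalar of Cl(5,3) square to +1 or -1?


The pseudoscalar I = e1...e_n (product of all n generators) of Cl(p,q) satisfies I^2 = (-1)^(q + n(n-1)/2).
p = 5, q = 3, n = p + q = 8
n(n-1)/2 = 8 * 7 / 2 = 28
Exponent = q + n(n-1)/2 = 3 + 28 = 31
I^2 = (-1)^31 = -1


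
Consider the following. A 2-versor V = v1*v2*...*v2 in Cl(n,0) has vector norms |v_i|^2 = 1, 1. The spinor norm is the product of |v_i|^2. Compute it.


Spinor norm N(V) = |v1|^2 * |v2|^2 * ... * |v2|^2
= 1 * 1
Running product: 1, 1
N(V) = 1


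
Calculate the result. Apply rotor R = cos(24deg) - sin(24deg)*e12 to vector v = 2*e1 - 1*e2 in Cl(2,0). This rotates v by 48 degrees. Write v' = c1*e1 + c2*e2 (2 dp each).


Rotor R = cos(24deg) - sin(24deg)*e12
Rotation angle theta = 2 * 24 = 48 degrees
v' = R*v*~R rotates v by theta.
cos(48deg) = 0.6691, sin(48deg) = 0.7431
v'_1 = 2*cos(48deg) - (-1)*sin(48deg)
= 2*0.6691 - (-1)*0.7431
= 2.08
v'_2 = 2*sin(48deg) + (-1)*cos(48deg)
= 2*0.7431 + (-1)*0.6691
= 0.82
v' = 2.08*e1 + 0.82*e2


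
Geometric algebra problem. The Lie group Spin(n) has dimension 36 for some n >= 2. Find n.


dim Spin(n) = dim so(n) = n(n-1)/2.
Solve n(n-1)/2 = 36, i.e. n^2 - n - 72 = 0.
Discriminant = 1 + 8*36 = 289
n = (1 + sqrt(289))/2 = (1 + 17)/2 = 9


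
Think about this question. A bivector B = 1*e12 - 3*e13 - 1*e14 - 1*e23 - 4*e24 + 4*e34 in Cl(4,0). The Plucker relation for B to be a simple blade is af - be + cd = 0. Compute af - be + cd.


Plucker relation: af - be + cd
a*f = 1*4 = 4
b*e = (-3)*(-4) = 12
c*d = (-1)*(-1) = 1
af - be + cd = 4 - 12 + 1
= -7


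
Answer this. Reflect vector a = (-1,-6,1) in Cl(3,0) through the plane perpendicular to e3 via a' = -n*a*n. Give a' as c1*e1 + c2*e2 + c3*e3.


Reflection formula: a' = -n*a*n, with n = e3 (unit vector, n^2 = 1).
For reflection through hyperplane perp to e3:
The component along e3 flips sign, others stay.
a = (-1, -6, 1)
a' = (-1, -6, -1)
a' = -1*e1 - 6*e2 - 1*e3


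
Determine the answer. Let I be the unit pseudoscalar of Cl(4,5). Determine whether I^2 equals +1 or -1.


The pseudoscalar I = e1...e_n (product of all n generators) of Cl(p,q) satisfies I^2 = (-1)^(q + n(n-1)/2).
p = 4, q = 5, n = p + q = 9
n(n-1)/2 = 9 * 8 / 2 = 36
Exponent = q + n(n-1)/2 = 5 + 36 = 41
I^2 = (-1)^41 = -1


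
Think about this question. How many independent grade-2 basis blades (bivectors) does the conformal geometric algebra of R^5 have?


The conformal model of R^5 uses Cl(6,1) with m = 5 + 2 = 7 generators.
Number of grade-2 blades = C(m, 2) = C(7, 2)
= 7*6/2 = 21


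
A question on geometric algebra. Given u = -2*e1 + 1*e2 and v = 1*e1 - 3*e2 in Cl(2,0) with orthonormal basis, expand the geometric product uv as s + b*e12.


Expand: (-2*e1 + 1*e2)(1*e1 - 3*e2)
= (-2)*1*e1e1 + (-2)*(-3)*e1e2 + 1*1*e2e1 + 1*(-3)*e2e2
Using e1^2 = e2^2 = 1, e2e1 = -e1e2:
Scalar part s = (-2)*1 + 1*(-3) = -2 + (-3) = -5
Bivector part b = (-2)*(-3) - 1*1 = 6 - 1 = 5
uv = -5 + 5*e12


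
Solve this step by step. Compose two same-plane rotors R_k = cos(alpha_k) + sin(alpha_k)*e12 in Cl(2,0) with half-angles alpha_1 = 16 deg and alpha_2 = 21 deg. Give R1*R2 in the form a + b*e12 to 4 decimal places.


Same-plane rotors commute and their half-angles add:
R1*R2 = cos(a1 + a2) + sin(a1 + a2)*e12.
a1 + a2 = 16 + 21 = 37 deg
cos(37 deg) = 0.7986
sin(37 deg) = 0.6018
R1*R2 = 0.7986 + 0.6018*e12


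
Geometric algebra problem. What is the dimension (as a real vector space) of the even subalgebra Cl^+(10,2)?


Even subalgebra dimension = 2^(n-1)
n = 10 + 2 = 12
2^(12 - 1) = 2^11 = 2048
Verification: sum of C(12,k) for even k = 1 + 66 + 495 + 924 + 495 + 66 + 1 = 2048
Result = 2048


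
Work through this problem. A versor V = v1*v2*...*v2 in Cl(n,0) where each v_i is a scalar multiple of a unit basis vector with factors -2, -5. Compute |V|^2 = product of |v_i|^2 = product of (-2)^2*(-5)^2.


Each vector v_i has |v_i|^2 = s_i^2
Squared scales: (-2)^2 = 4, (-5)^2 = 25
|V|^2 = 4 * 25
= 100


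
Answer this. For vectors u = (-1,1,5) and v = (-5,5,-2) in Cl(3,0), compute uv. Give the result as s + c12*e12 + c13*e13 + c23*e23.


In Cl(3,0): e_i^2 = 1, e_ie_j = -e_je_i for i != j.
Scalar part = u . v = (-1)*(-5) + 1*5 + 5*(-2)
= 5 + 5 + (-10) = 0
e12 coeff = (-1)*5 - 1*(-5) = -5 - (-5) = 0
e13 coeff = (-1)*(-2) - 5*(-5) = 2 - (-25) = 27
e23 coeff = 1*(-2) - 5*5 = -2 - 25 = -27
uv = 0 + 0*e12 + 27*e13 - 27*e23


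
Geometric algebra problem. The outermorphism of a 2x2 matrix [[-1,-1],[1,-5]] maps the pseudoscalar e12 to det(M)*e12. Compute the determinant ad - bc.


The outermorphism of a linear map f sends e1^e2 to f(e1)^f(e2).
f(e1) = -1*e1 + 1*e2
f(e2) = -1*e1 - 5*e2
f(e1) ^ f(e2) = (-1*e1 + 1*e2) ^ (-1*e1 - 5*e2)
= (-1)*(-5)*e12 + 1*(-1)*e21
= (5 - (-1))*e12
= 6*e12
Coefficient = 6


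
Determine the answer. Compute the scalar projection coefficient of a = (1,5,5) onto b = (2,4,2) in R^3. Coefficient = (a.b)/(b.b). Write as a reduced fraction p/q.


Projection coefficient = (a . b) / (b . b)
a . b = 1*2 + 5*4 + 5*2
= 2 + 20 + 10 = 32
b . b = 2^2 + 4^2 + 2^2
= 4 + 16 + 4 = 24
Coefficient = 32/24
In lowest terms: 4/3


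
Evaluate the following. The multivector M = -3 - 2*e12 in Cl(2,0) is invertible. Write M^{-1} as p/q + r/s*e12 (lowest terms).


M = -3 - 2*e12, where e12^2 = -1.
Since M commutes with its reverse ~M = a - b*e12, M * ~M = a^2 - b^2*e12^2 = a^2 + b^2.
So M^{-1} = ~M / (a^2 + b^2) = (a - b*e12)/(a^2 + b^2).
a^2 + b^2 = 9 + 4 = 13
Scalar part = -3/13 = -3/13
Bivector coeff = 2/13 = 2/13
M^{-1} = -3/13 + 2/13*e12


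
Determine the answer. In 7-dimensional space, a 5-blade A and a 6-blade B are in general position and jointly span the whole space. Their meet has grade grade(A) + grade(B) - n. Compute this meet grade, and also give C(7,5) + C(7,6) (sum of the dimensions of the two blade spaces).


Meet grade = grade(A) + grade(B) - n
= 5 + 6 - 7 = 4
C(7,5) = 21
C(7,6) = 7
dim_A + dim_B = 21 + 7 = 28


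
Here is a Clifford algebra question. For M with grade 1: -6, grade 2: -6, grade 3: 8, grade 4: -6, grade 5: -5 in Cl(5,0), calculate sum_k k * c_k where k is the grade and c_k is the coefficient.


Grade-weighted sum = sum of grade_k * coefficient_k
1*(-6) = -6
2*(-6) = -12
3*8 = 24
4*(-6) = -24
5*(-5) = -25
Total = -6 + (-12) + 24 + (-24) + (-25) = -43


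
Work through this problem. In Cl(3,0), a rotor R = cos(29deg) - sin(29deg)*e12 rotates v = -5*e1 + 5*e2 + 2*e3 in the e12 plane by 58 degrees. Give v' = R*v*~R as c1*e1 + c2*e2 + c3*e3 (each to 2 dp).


Rotor R = cos(29deg) - sin(29deg)*e12
Rotation angle theta = 2 * 29 = 58 degrees in the e12 plane (e1 -> e2).
The component perpendicular to the plane (e3) is invariant: v'_3 = v3 = 2.00
cos(58deg) = 0.5299, sin(58deg) = 0.8480
v'_1 = v1*cos(theta) - v2*sin(theta) = -5*0.5299 - 5*0.8480 = -6.89
v'_2 = v1*sin(theta) + v2*cos(theta) = -5*0.8480 + 5*0.5299 = -1.59
v' = -6.89*e1 - 1.59*e2 + 2.00*e3


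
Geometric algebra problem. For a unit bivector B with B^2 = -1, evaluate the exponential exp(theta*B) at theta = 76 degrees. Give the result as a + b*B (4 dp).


For a unit bivector B with B^2 = -1, the exponential series gives
e^(theta*B) = cos(theta) + sin(theta)*B (the GA analogue of Euler's formula).
theta = 76 degrees = 1.32645 rad
cos(76 deg) = 0.2419
sin(76 deg) = 0.9703
exp(theta*B) = 0.2419 + 0.9703*B


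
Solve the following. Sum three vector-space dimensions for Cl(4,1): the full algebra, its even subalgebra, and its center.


n = 4 + 1 = 5
Total dim = 2^5 = 32
Even subalgebra dim = 2^4 = 16
n is odd, so center dim = 2
Sum = 32 + 16 + 2 = 50


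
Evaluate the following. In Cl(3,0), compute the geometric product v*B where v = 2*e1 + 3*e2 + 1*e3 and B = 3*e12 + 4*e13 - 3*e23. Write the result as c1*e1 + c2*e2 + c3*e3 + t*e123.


vB has grade-1 (vector) and grade-3 (trivector) parts: vB = (v _| B) + (v ^ B).
Vector part <vB>_1:
  e1: -v2*b12 - v3*b13 = -(3)*(3) - (1)*(4) = -13
  e2: v1*b12 - v3*b23 = (2)*(3) - (1)*(-3) = 9
  e3: v1*b13 + v2*b23 = (2)*(4) + (3)*(-3) = -1
Trivector part <vB>_3:
  e123: v1*b23 - v2*b13 + v3*b12 = (2)*(-3) - (3)*(4) + (1)*(3) = -15
vB = -13*e1 + 9*e2 - 1*e3 - 15*e123


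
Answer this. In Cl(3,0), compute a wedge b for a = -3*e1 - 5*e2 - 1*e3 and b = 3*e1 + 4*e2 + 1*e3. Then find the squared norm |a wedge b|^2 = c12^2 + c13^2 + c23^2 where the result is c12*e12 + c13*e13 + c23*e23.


a wedge b = (a1*b2 - a2*b1)*e12 + (a1*b3 - a3*b1)*e13 + (a2*b3 - a3*b2)*e23
e12 coeff: (-3)*4 - (-5)*3 = -12 - (-15) = 3
e13 coeff: (-3)*1 - (-1)*3 = -3 - (-3) = 0
e23 coeff: (-5)*1 - (-1)*4 = -5 - (-4) = -1
|a wedge b|^2 = 3^2 + 0^2 + (-1)^2
= 9 + 0 + 1
= 10


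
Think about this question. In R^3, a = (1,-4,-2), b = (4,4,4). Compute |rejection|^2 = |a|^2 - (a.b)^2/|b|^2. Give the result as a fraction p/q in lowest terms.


|a|^2 = 1^2 + (-4)^2 + (-2)^2 = 21
|b|^2 = 4^2 + 4^2 + 4^2 = 48
a . b = 1*4 + (-4)*4 + (-2)*4 = -20
(a.b)^2 = (-20)^2 = 400
|rej|^2 = 21 - 400/48
= (1008 - 400)/48
= 608/48
In lowest terms: 38/3


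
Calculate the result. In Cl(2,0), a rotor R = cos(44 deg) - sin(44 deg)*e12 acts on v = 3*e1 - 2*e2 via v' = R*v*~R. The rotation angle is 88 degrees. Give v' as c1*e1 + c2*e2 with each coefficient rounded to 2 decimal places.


Rotor R = cos(44deg) - sin(44deg)*e12
Rotation angle theta = 2 * 44 = 88 degrees
v' = R*v*~R rotates v by theta.
cos(88deg) = 0.0349, sin(88deg) = 0.9994
v'_1 = 3*cos(88deg) - (-2)*sin(88deg)
= 3*0.0349 - (-2)*0.9994
= 2.10
v'_2 = 3*sin(88deg) + (-2)*cos(88deg)
= 3*0.9994 + (-2)*0.0349
= 2.93
v' = 2.10*e1 + 2.93*e2


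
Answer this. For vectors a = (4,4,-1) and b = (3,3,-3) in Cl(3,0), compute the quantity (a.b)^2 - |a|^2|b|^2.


a . b = 4*3 + 4*3 + (-1)*(-3)
= 12 + 12 + 3 = 27
|a|^2 = 4^2 + 4^2 + (-1)^2 = 33
|b|^2 = 3^2 + 3^2 + (-3)^2 = 27
(a.b)^2 = 27^2 = 729
|a|^2 * |b|^2 = 33 * 27 = 891
Result = 729 - 891 = -162


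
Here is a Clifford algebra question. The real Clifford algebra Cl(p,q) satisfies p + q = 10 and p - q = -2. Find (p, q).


We need p + q = 10 and p - q = -2.
Adding: 2p = 10 + (-2) = 8, so p = 4.
Then q = 10 - 4 = 6.
(p, q) = (4, 6)


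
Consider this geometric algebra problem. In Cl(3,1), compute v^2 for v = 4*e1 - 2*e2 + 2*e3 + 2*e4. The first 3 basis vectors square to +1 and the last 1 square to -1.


v^2 = sum of c_i^2 * e_i^2
Positive signature terms (e_i^2 = +1): 4^2 + (-2)^2 + 2^2 = 24
Negative signature terms (e_j^2 = -1): 2^2 = 4
v^2 = 24 - 4 = 20


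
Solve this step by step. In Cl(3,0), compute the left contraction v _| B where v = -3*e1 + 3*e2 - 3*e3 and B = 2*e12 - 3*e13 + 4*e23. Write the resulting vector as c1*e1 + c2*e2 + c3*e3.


Left contraction v _| B = <vB>_1 (grade-1 part of the geometric product vB).
Using e1_|e12 = e2, e2_|e12 = -e1, e1_|e13 = e3, e3_|e13 = -e1, e2_|e23 = e3, e3_|e23 = -e2:
e1 coeff: -v2*b12 - v3*b13 = -(3)*(2) - (-3)*(-3) = -15
e2 coeff: v1*b12 - v3*b23 = (-3)*(2) - (-3)*(4) = 6
e3 coeff: v1*b13 + v2*b23 = (-3)*(-3) + (3)*(4) = 21
v _| B = -15*e1 + 6*e2 + 21*e3


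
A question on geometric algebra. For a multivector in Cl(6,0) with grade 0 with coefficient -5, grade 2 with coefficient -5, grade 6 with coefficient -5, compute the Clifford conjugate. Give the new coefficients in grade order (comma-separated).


Clifford conjugate sign for grade k: (-1)^(k(k+1)/2)
Grade 0: (-1)^(0*1/2) = (-1)^0 = 1, coeff -5 -> -5
Grade 2: (-1)^(2*3/2) = (-1)^3 = -1, coeff -5 -> 5
Grade 6: (-1)^(6*7/2) = (-1)^21 = -1, coeff -5 -> 5
Conjugated coefficients: -5, 5, 5


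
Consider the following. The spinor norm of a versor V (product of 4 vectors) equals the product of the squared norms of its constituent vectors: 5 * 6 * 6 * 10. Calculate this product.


Spinor norm N(V) = |v1|^2 * |v2|^2 * ... * |v4|^2
= 5 * 6 * 6 * 10
Running product: 5, 30, 180, 1800
N(V) = 1800


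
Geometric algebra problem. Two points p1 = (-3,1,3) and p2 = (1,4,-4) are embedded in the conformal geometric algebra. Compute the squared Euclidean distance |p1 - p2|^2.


p1 - p2 = (-4, -3, 7)
|p1 - p2|^2 = (-4)^2 + (-3)^2 + 7^2
= 16 + 9 + 49
= 74


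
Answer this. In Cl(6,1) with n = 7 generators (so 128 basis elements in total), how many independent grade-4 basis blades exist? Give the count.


Number of grade-k basis blades in Cl(p,q) with n = p + q is C(n, k).
n = 6 + 1 = 7
C(7, 4) = 7! / (4! * 3!)
= 5040 / (24 * 6)
= 35


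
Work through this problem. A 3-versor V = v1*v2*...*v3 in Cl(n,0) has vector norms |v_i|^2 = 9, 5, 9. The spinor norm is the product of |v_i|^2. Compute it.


Spinor norm N(V) = |v1|^2 * |v2|^2 * ... * |v3|^2
= 9 * 5 * 9
Running product: 9, 45, 405
N(V) = 405


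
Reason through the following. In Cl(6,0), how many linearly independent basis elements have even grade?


Even subalgebra dimension = 2^(n-1)
n = 6 + 0 = 6
2^(6 - 1) = 2^5 = 32
Verification: sum of C(6,k) for even k = 1 + 15 + 15 + 1 = 32
Result = 32


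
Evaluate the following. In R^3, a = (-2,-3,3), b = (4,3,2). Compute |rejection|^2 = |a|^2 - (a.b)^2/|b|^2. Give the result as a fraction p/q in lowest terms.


|a|^2 = (-2)^2 + (-3)^2 + 3^2 = 22
|b|^2 = 4^2 + 3^2 + 2^2 = 29
a . b = (-2)*4 + (-3)*3 + 3*2 = -11
(a.b)^2 = (-11)^2 = 121
|rej|^2 = 22 - 121/29
= (638 - 121)/29
= 517/29
In lowest terms: 517/29


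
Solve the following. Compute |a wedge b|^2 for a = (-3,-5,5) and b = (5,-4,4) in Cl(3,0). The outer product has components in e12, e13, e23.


a wedge b = (a1*b2 - a2*b1)*e12 + (a1*b3 - a3*b1)*e13 + (a2*b3 - a3*b2)*e23
e12 coeff: (-3)*(-4) - (-5)*5 = 12 - (-25) = 37
e13 coeff: (-3)*4 - 5*5 = -12 - 25 = -37
e23 coeff: (-5)*4 - 5*(-4) = -20 - (-20) = 0
|a wedge b|^2 = 37^2 + (-37)^2 + 0^2
= 1369 + 1369 + 0
= 2738


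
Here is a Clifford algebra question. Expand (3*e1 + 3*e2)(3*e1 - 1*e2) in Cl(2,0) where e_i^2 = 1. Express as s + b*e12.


Expand: (3*e1 + 3*e2)(3*e1 - 1*e2)
= 3*3*e1e1 + 3*(-1)*e1e2 + 3*3*e2e1 + 3*(-1)*e2e2
Using e1^2 = e2^2 = 1, e2e1 = -e1e2:
Scalar part s = 3*3 + 3*(-1) = 9 + (-3) = 6
Bivector part b = 3*(-1) - 3*3 = -3 - 9 = -12
uv = 6 - 12*e12


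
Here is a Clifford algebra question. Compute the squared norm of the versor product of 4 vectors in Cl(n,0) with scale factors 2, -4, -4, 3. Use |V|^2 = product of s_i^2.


Each vector v_i has |v_i|^2 = s_i^2
Squared scales: 2^2 = 4, (-4)^2 = 16, (-4)^2 = 16, 3^2 = 9
|V|^2 = 4 * 16 * 16 * 9
= 9216


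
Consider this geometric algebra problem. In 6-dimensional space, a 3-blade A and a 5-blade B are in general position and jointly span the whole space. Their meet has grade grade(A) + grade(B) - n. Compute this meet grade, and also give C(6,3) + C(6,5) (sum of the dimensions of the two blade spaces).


Meet grade = grade(A) + grade(B) - n
= 3 + 5 - 6 = 2
C(6,3) = 20
C(6,5) = 6
dim_A + dim_B = 20 + 6 = 26


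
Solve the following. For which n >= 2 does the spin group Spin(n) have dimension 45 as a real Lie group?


dim Spin(n) = dim so(n) = n(n-1)/2.
Solve n(n-1)/2 = 45, i.e. n^2 - n - 90 = 0.
Discriminant = 1 + 8*45 = 361
n = (1 + sqrt(361))/2 = (1 + 19)/2 = 10


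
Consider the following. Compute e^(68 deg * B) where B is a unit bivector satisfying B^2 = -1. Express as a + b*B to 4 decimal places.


For a unit bivector B with B^2 = -1, the exponential series gives
e^(theta*B) = cos(theta) + sin(theta)*B (the GA analogue of Euler's formula).
theta = 68 degrees = 1.186824 rad
cos(68 deg) = 0.3746
sin(68 deg) = 0.9272
exp(theta*B) = 0.3746 + 0.9272*B


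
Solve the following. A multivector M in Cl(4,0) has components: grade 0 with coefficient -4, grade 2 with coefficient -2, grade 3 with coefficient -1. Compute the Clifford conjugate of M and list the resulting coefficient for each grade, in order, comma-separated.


Clifford conjugate sign for grade k: (-1)^(k(k+1)/2)
Grade 0: (-1)^(0*1/2) = (-1)^0 = 1, coeff -4 -> -4
Grade 2: (-1)^(2*3/2) = (-1)^3 = -1, coeff -2 -> 2
Grade 3: (-1)^(3*4/2) = (-1)^6 = 1, coeff -1 -> -1
Conjugated coefficients: -4, 2, -1


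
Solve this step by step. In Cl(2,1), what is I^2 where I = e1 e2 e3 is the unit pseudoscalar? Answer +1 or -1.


The pseudoscalar I = e1...e_n (product of all n generators) of Cl(p,q) satisfies I^2 = (-1)^(q + n(n-1)/2).
p = 2, q = 1, n = p + q = 3
n(n-1)/2 = 3 * 2 / 2 = 3
Exponent = q + n(n-1)/2 = 1 + 3 = 4
I^2 = (-1)^4 = +1


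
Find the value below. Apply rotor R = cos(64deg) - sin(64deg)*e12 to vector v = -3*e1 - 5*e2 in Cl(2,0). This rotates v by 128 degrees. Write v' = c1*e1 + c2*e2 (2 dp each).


Rotor R = cos(64deg) - sin(64deg)*e12
Rotation angle theta = 2 * 64 = 128 degrees
v' = R*v*~R rotates v by theta.
cos(128deg) = -0.6157, sin(128deg) = 0.7880
v'_1 = -3*cos(128deg) - (-5)*sin(128deg)
= -3*(-0.6157) - (-5)*0.7880
= 5.79
v'_2 = -3*sin(128deg) + (-5)*cos(128deg)
= -3*0.7880 + (-5)*(-0.6157)
= 0.71
v' = 5.79*e1 + 0.71*e2


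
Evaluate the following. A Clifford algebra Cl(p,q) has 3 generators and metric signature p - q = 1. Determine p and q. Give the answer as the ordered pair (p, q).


We need p + q = 3 and p - q = 1.
Adding: 2p = 3 + 1 = 4, so p = 2.
Then q = 3 - 2 = 1.
(p, q) = (2, 1)


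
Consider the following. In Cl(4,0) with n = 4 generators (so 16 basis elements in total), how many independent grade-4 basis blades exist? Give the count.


Number of grade-k basis blades in Cl(p,q) with n = p + q is C(n, k).
n = 4 + 0 = 4
C(4, 4) = 4! / (4! * 0!)
= 24 / (24 * 1)
= 1


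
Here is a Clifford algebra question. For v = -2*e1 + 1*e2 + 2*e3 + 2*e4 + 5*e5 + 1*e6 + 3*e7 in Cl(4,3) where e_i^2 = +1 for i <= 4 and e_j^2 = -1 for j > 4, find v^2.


v^2 = sum of c_i^2 * e_i^2
Positive signature terms (e_i^2 = +1): (-2)^2 + 1^2 + 2^2 + 2^2 = 13
Negative signature terms (e_j^2 = -1): 5^2 + 1^2 + 3^2 = 35
v^2 = 13 - 35 = -22


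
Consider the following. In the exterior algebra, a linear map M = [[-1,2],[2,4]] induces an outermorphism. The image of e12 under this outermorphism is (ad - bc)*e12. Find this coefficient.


The outermorphism of a linear map f sends e1^e2 to f(e1)^f(e2).
f(e1) = -1*e1 + 2*e2
f(e2) = 2*e1 + 4*e2
f(e1) ^ f(e2) = (-1*e1 + 2*e2) ^ (2*e1 + 4*e2)
= (-1)*4*e12 + 2*2*e21
= (-4 - 4)*e12
= -8*e12
Coefficient = -8


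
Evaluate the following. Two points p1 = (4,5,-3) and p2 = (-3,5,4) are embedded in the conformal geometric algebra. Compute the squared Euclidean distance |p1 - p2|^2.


p1 - p2 = (7, 0, -7)
|p1 - p2|^2 = 7^2 + 0^2 + (-7)^2
= 49 + 0 + 49
= 98


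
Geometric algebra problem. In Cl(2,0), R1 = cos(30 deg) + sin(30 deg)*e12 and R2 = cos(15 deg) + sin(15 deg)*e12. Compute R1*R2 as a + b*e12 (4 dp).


Same-plane rotors commute and their half-angles add:
R1*R2 = cos(a1 + a2) + sin(a1 + a2)*e12.
a1 + a2 = 30 + 15 = 45 deg
cos(45 deg) = 0.7071
sin(45 deg) = 0.7071
R1*R2 = 0.7071 + 0.7071*e12


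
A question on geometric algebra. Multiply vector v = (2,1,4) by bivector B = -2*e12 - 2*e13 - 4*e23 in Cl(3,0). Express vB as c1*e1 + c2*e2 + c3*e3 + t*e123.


vB has grade-1 (vector) and grade-3 (trivector) parts: vB = (v _| B) + (v ^ B).
Vector part <vB>_1:
  e1: -v2*b12 - v3*b13 = -(1)*(-2) - (4)*(-2) = 10
  e2: v1*b12 - v3*b23 = (2)*(-2) - (4)*(-4) = 12
  e3: v1*b13 + v2*b23 = (2)*(-2) + (1)*(-4) = -8
Trivector part <vB>_3:
  e123: v1*b23 - v2*b13 + v3*b12 = (2)*(-4) - (1)*(-2) + (4)*(-2) = -14
vB = 10*e1 + 12*e2 - 8*e3 - 14*e123


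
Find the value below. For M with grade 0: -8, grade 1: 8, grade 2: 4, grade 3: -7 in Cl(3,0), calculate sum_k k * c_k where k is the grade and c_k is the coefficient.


Grade-weighted sum = sum of grade_k * coefficient_k
0*(-8) = 0
1*8 = 8
2*4 = 8
3*(-7) = -21
Total = 0 + 8 + 8 + (-21) = -5


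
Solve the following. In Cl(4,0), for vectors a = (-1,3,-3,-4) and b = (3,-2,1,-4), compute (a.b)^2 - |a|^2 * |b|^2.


a . b = (-1)*3 + 3*(-2) + (-3)*1 + (-4)*(-4)
= -3 + (-6) + (-3) + 16 = 4
|a|^2 = (-1)^2 + 3^2 + (-3)^2 + (-4)^2 = 35
|b|^2 = 3^2 + (-2)^2 + 1^2 + (-4)^2 = 30
(a.b)^2 = 4^2 = 16
|a|^2 * |b|^2 = 35 * 30 = 1050
Result = 16 - 1050 = -1034


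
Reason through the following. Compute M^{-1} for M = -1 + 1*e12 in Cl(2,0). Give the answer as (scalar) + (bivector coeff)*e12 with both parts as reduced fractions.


M = -1 + 1*e12, where e12^2 = -1.
Since M commutes with its reverse ~M = a - b*e12, M * ~M = a^2 - b^2*e12^2 = a^2 + b^2.
So M^{-1} = ~M / (a^2 + b^2) = (a - b*e12)/(a^2 + b^2).
a^2 + b^2 = 1 + 1 = 2
Scalar part = -1/2 = -1/2
Bivector coeff = -1/2 = -1/2
M^{-1} = -1/2 - 1/2*e12


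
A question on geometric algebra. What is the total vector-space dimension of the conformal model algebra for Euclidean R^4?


The conformal model of R^4 uses Cl(5,1): the 4 Euclidean generators plus two extra orthogonal generators e+ (e+^2 = +1) and e- (e-^2 = -1), from which the null vectors e0, einf are built.
Number of generators m = 4 + 2 = 6.
dim Cl(p,q) = 2^m = 2^6 = 64


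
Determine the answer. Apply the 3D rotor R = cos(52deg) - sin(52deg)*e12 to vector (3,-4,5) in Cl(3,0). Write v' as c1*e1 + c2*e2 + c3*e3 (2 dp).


Rotor R = cos(52deg) - sin(52deg)*e12
Rotation angle theta = 2 * 52 = 104 degrees in the e12 plane (e1 -> e2).
The component perpendicular to the plane (e3) is invariant: v'_3 = v3 = 5.00
cos(104deg) = -0.2419, sin(104deg) = 0.9703
v'_1 = v1*cos(theta) - v2*sin(theta) = 3*(-0.2419) - (-4)*0.9703 = 3.16
v'_2 = v1*sin(theta) + v2*cos(theta) = 3*0.9703 + (-4)*(-0.2419) = 3.88
v' = 3.16*e1 + 3.88*e2 + 5.00*e3


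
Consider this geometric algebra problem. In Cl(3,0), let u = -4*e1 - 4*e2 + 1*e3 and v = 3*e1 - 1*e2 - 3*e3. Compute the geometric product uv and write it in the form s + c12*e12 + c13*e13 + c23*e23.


In Cl(3,0): e_i^2 = 1, e_ie_j = -e_je_i for i != j.
Scalar part = u . v = (-4)*3 + (-4)*(-1) + 1*(-3)
= -12 + 4 + (-3) = -11
e12 coeff = (-4)*(-1) - (-4)*3 = 4 - (-12) = 16
e13 coeff = (-4)*(-3) - 1*3 = 12 - 3 = 9
e23 coeff = (-4)*(-3) - 1*(-1) = 12 - (-1) = 13
uv = -11 + 16*e12 + 9*e13 + 13*e23
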